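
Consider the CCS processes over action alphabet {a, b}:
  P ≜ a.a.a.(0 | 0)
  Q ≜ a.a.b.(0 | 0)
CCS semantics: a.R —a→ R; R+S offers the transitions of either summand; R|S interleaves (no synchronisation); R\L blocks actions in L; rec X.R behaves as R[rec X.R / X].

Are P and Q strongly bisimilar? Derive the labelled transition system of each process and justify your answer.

not bisimilar

Reachable graph of P (4 states):
  u0 = a.a.a.(0 | 0) | ··a··> u1
  u1 = a.a.(0 | 0) | ··a··> u2
  u2 = a.(0 | 0) | ··a··> u3
  u3 = 0 | 0 | (no moves)
Reachable graph of Q (4 states):
  v0 = a.a.b.(0 | 0) | ··a··> v1
  v1 = a.b.(0 | 0) | ··a··> v2
  v2 = b.(0 | 0) | ··b··> v3
  v3 = 0 | 0 | (no moves)
Partition-refinement fixed point:
  B0 = {u0}
  B1 = {u1}
  B2 = {u2}
  B3 = {u3, v3}
  B4 = {v0}
  B5 = {v1}
  B6 = {v2}
u0 ∈ B0, v0 ∈ B4 → different blocks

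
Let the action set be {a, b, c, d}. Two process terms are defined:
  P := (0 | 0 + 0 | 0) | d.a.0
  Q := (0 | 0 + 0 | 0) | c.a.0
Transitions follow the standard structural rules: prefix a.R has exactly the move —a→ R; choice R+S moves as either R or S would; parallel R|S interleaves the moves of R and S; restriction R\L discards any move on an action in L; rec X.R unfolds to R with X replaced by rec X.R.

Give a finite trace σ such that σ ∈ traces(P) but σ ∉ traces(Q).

Reachable graph of P (3 states):
  m0 = (0 | 0 + 0 | 0) | d.a.0 has moves =d=> m1
  m1 = (0 | 0 + 0 | 0) | a.0 has moves =a=> m2
  m2 = (0 | 0 + 0 | 0) | 0 has moves stopped
Reachable graph of Q (3 states):
  n0 = (0 | 0 + 0 | 0) | c.a.0 has moves =c=> n1
  n1 = (0 | 0 + 0 | 0) | a.0 has moves =a=> n2
  n2 = (0 | 0 + 0 | 0) | 0 has moves stopped
Executing d from P (initial set {m0}):
  [1] d ⇒ {m1}
  P completes σ.
Executing d from Q (initial set {n0}):
  [1] d ⇒ ∅ (Q stuck)

d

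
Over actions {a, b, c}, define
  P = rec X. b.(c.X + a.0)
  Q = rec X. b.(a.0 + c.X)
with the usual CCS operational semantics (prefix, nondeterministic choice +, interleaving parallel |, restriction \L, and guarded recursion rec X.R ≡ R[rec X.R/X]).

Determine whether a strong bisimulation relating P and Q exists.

YES

Reachable graph of P (3 states):
  s0 = rec X. b.(c.X + a.0) ⊢ =b=> s1
  s1 = c.(rec X. b.(c.X + a.0)) + a.0 ⊢ =a=> s2, =c=> s0
  s2 = 0 ⊢ (no moves)
Reachable graph of Q (3 states):
  t0 = rec X. b.(a.0 + c.X) ⊢ =b=> t1
  t1 = a.0 + c.(rec X. b.(a.0 + c.X)) ⊢ =a=> t2, =c=> t0
  t2 = 0 ⊢ (no moves)
Bisimilarity quotient blocks:
  B0 = {s0, t0}
  B1 = {s1, t1}
  B2 = {s2, t2}
s0 ∈ B0, t0 ∈ B0 → same block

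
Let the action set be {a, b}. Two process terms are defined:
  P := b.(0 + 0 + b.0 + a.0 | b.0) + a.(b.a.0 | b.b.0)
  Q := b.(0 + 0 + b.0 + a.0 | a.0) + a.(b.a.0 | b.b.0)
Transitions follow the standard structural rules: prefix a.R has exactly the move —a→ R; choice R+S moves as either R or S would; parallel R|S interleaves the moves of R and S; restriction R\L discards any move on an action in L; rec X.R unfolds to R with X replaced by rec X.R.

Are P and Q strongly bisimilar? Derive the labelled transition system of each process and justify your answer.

LTS(P): 12 reachable states
  u0 = b.(0 + 0 + b.0 + a.0 | b.0) + a.(b.a.0 | b.b.0) | --a--▸ u1, --b--▸ u2
  u1 = b.a.0 | b.b.0 | --b--▸ u3, --b--▸ u4
  u2 = 0 + 0 + b.0 + a.0 | b.0 | --a--▸ u5, --b--▸ u6, --b--▸ u7
  u3 = a.0 | b.b.0 | --a--▸ u8, --b--▸ u9
  u4 = b.a.0 | b.0 | --b--▸ u10, --b--▸ u9
  u5 = 0 | b.0 | --b--▸ u11
  u6 = 0 | stopped
  u7 = a.0 | 0 | --a--▸ u11
  u8 = 0 | b.b.0 | --b--▸ u5
  u9 = a.0 | b.0 | --a--▸ u5, --b--▸ u7
  u10 = b.a.0 | 0 | --b--▸ u7
  u11 = 0 | 0 | stopped
LTS(Q): 13 reachable states
  v0 = b.(0 + 0 + b.0 + a.0 | a.0) + a.(b.a.0 | b.b.0) | --a--▸ v1, --b--▸ v2
  v1 = b.a.0 | b.b.0 | --b--▸ v3, --b--▸ v4
  v2 = 0 + 0 + b.0 + a.0 | a.0 | --a--▸ v5, --a--▸ v6, --b--▸ v7
  v3 = a.0 | b.b.0 | --a--▸ v8, --b--▸ v9
  v4 = b.a.0 | b.0 | --b--▸ v10, --b--▸ v9
  v5 = 0 | a.0 | --a--▸ v11
  v6 = a.0 | 0 | --a--▸ v11
  v7 = 0 | stopped
  v8 = 0 | b.b.0 | --b--▸ v12
  v9 = a.0 | b.0 | --a--▸ v12, --b--▸ v6
  v10 = b.a.0 | 0 | --b--▸ v6
  v11 = 0 | 0 | stopped
  v12 = 0 | b.0 | --b--▸ v11
Partition-refinement fixed point:
  B0 = {u0}
  B1 = {u1, v1}
  B2 = {u3, v3}
  B3 = {u8, v8}
  B4 = {u5, v12}
  B5 = {u11, u6, v11, v7}
  B6 = {u9, v9}
  B7 = {u7, v5, v6}
  B8 = {u4, v4}
  B9 = {u10, v10}
  B10 = {u2}
  B11 = {v0}
  B12 = {v2}
u0 ∈ B0, v0 ∈ B11 → different blocks

not bisimilar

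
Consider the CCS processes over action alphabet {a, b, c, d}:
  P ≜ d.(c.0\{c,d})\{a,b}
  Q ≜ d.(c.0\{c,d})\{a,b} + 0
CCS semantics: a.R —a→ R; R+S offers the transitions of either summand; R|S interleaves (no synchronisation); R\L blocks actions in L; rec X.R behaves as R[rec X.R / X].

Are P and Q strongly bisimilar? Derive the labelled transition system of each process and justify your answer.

YES

LTS(P): 3 reachable states
  m0 = d.(c.0\{c,d})\{a,b} ⊢ -d-> m1
  m1 = (c.0\{c,d})\{a,b} ⊢ -c-> m2
  m2 = 0\{c,d}\{a,b} ⊢ ∅
LTS(Q): 3 reachable states
  n0 = d.(c.0\{c,d})\{a,b} + 0 ⊢ -d-> n1
  n1 = (c.0\{c,d})\{a,b} ⊢ -c-> n2
  n2 = 0\{c,d}\{a,b} ⊢ ∅
Coarsest stable partition (strong bisimilarity classes):
  B0 = {m0, n0}
  B1 = {m1, n1}
  B2 = {m2, n2}
m0 ∈ B0, n0 ∈ B0 → same block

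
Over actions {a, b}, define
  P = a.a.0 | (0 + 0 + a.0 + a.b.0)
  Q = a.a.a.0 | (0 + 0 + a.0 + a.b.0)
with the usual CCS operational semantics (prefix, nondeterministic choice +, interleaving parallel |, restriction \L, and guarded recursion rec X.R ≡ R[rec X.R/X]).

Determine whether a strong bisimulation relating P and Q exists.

LTS(P): 9 reachable states
  u0 = a.a.0 | (0 + 0 + a.0 + a.b.0) → —a→ u1, —a→ u2, —a→ u3
  u1 = a.0 | (0 + 0 + a.0 + a.b.0) → —a→ u4, —a→ u5, —a→ u6
  u2 = a.a.0 | 0 → —a→ u5
  u3 = a.a.0 | b.0 → —a→ u6, —b→ u2
  u4 = 0 | (0 + 0 + a.0 + a.b.0) → —a→ u7, —a→ u8
  u5 = a.0 | 0 → —a→ u7
  u6 = a.0 | b.0 → —a→ u8, —b→ u5
  u7 = 0 | 0 → deadlocked
  u8 = 0 | b.0 → —b→ u7
LTS(Q): 12 reachable states
  v0 = a.a.a.0 | (0 + 0 + a.0 + a.b.0) → —a→ v1, —a→ v2, —a→ v3
  v1 = a.a.0 | (0 + 0 + a.0 + a.b.0) → —a→ v4, —a→ v5, —a→ v6
  v2 = a.a.a.0 | 0 → —a→ v5
  v3 = a.a.a.0 | b.0 → —a→ v6, —b→ v2
  v4 = a.0 | (0 + 0 + a.0 + a.b.0) → —a→ v7, —a→ v8, —a→ v9
  v5 = a.a.0 | 0 → —a→ v8
  v6 = a.a.0 | b.0 → —a→ v9, —b→ v5
  v7 = 0 | (0 + 0 + a.0 + a.b.0) → —a→ v10, —a→ v11
  v8 = a.0 | 0 → —a→ v10
  v9 = a.0 | b.0 → —a→ v11, —b→ v8
  v10 = 0 | 0 → deadlocked
  v11 = 0 | b.0 → —b→ v10
Bisimilarity quotient blocks:
  B0 = {u0, v1}
  B1 = {u1, v4}
  B2 = {u6, v9}
  B3 = {u8, v11}
  B4 = {u7, v10}
  B5 = {u5, v8}
  B6 = {u4, v7}
  B7 = {u2, v5}
  B8 = {u3, v6}
  B9 = {v0}
  B10 = {v2}
  B11 = {v3}
u0 ∈ B0, v0 ∈ B9 → different blocks

NO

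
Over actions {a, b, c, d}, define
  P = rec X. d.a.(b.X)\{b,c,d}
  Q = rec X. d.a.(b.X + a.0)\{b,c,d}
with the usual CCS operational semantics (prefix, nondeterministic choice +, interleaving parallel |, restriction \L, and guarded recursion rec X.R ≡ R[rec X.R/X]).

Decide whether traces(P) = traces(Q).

trace-distinct — witness ⟨daa⟩

LTS(P): 3 reachable states
  m0 = rec X. d.a.(b.X)\{b,c,d} | ··d··> m1
  m1 = a.(b.(rec X. d.a.(b.X)\{b,c,d}))\{b,c,d} | ··a··> m2
  m2 = (b.(rec X. d.a.(b.X)\{b,c,d}))\{b,c,d} | ·
LTS(Q): 4 reachable states
  n0 = rec X. d.a.(b.X + a.0)\{b,c,d} | ··d··> n1
  n1 = a.(b.(rec X. d.a.(b.X + a.0)\{b,c,d}) + a.0)\{b,c,d} | ··a··> n2
  n2 = (b.(rec X. d.a.(b.X + a.0)\{b,c,d}) + a.0)\{b,c,d} | ··a··> n3
  n3 = 0\{b,c,d} | ·
Trace ⟨daa⟩ through Q, begin at {n0}:
  step 1 (d): {n1}
  step 2 (a): {n2}
  step 3 (a): {n3}
  Q completes σ.
Trace ⟨daa⟩ through P, begin at {m0}:
  step 1 (d): {m1}
  step 2 (a): {m2}
  step 3 (a): ∅ (P stuck)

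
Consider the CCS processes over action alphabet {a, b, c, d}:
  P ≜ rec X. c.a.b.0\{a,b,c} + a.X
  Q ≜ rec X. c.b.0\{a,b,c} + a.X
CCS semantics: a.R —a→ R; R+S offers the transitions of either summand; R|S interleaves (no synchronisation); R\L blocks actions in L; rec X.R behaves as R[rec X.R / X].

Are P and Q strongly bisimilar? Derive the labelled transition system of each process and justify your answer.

LTS(P): 4 reachable states
  s0 = rec X. c.a.b.0\{a,b,c} + a.X → —a→ s0, —c→ s1
  s1 = a.b.0\{a,b,c} → —a→ s2
  s2 = b.0\{a,b,c} → —b→ s3
  s3 = 0\{a,b,c} → ·
LTS(Q): 3 reachable states
  t0 = rec X. c.b.0\{a,b,c} + a.X → —a→ t0, —c→ t1
  t1 = b.0\{a,b,c} → —b→ t2
  t2 = 0\{a,b,c} → ·
Coarsest stable partition (strong bisimilarity classes):
  B0 = {s0}
  B1 = {s1}
  B2 = {s2, t1}
  B3 = {s3, t2}
  B4 = {t0}
s0 ∈ B0, t0 ∈ B4 → different blocks

not bisimilar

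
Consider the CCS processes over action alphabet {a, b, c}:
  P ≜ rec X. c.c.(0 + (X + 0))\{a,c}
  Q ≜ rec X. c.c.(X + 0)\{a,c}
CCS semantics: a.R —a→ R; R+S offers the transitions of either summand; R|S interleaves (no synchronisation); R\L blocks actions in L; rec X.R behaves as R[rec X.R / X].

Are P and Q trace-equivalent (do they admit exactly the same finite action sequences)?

Reachable graph of P (3 states):
  m0 = rec X. c.c.(0 + (X + 0))\{a,c} has moves =c=> m1
  m1 = c.(0 + ((rec X. c.c.(0 + (X + 0))\{a,c}) + 0))\{a,c} has moves =c=> m2
  m2 = (0 + ((rec X. c.c.(0 + (X + 0))\{a,c}) + 0))\{a,c} has moves stopped
Reachable graph of Q (3 states):
  n0 = rec X. c.c.(X + 0)\{a,c} has moves =c=> n1
  n1 = c.((rec X. c.c.(X + 0)\{a,c}) + 0)\{a,c} has moves =c=> n2
  n2 = ((rec X. c.c.(X + 0)\{a,c}) + 0)\{a,c} has moves stopped
Partition-refinement fixed point:
  B0 = {m0, n0}
  B1 = {m1, n1}
  B2 = {m2, n2}
m0 ∈ B0, n0 ∈ B0 → same block
Bisimilar ⇒ trace-equivalent.

trace-equivalent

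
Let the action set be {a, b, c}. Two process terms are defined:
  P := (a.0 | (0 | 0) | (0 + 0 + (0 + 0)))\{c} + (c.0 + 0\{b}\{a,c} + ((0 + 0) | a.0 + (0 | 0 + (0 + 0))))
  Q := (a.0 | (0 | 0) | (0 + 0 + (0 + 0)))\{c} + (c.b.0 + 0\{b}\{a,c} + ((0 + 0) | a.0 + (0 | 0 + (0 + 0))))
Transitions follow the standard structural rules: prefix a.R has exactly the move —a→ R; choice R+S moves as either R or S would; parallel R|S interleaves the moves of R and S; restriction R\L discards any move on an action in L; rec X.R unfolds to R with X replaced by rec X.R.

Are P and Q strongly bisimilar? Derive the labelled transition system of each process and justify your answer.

P's transition system — 4 states:
  s0 = (a.0 | (0 | 0) | (0 + 0 + (0 + 0)))\{c} + (c.0 + 0\{b}\{a,c} + ((0 + 0) | a.0 + (0 | 0 + (0 + 0)))) has moves --a--▸ s1, --a--▸ s2, --c--▸ s3
  s1 = (0 + 0) | 0 has moves deadlocked
  s2 = (0 | (0 | 0) | (0 + 0 + (0 + 0)))\{c} has moves deadlocked
  s3 = 0 has moves deadlocked
Q's transition system — 5 states:
  t0 = (a.0 | (0 | 0) | (0 + 0 + (0 + 0)))\{c} + (c.b.0 + 0\{b}\{a,c} + ((0 + 0) | a.0 + (0 | 0 + (0 + 0)))) has moves --a--▸ t1, --a--▸ t2, --c--▸ t3
  t1 = (0 + 0) | 0 has moves deadlocked
  t2 = (0 | (0 | 0) | (0 + 0 + (0 + 0)))\{c} has moves deadlocked
  t3 = b.0 has moves --b--▸ t4
  t4 = 0 has moves deadlocked
Bisimilarity quotient blocks:
  B0 = {s0}
  B1 = {s1, s2, s3, t1, t2, t4}
  B2 = {t0}
  B3 = {t3}
s0 ∈ B0, t0 ∈ B2 → different blocks

NO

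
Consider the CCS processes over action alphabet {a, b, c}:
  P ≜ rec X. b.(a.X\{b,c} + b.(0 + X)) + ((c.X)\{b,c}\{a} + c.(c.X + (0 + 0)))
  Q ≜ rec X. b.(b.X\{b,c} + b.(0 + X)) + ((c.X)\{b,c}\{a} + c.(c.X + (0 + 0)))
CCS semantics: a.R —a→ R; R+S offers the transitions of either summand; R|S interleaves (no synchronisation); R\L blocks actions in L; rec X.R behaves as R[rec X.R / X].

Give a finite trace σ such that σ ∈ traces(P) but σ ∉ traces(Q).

ba

Reachable graph of P (5 states):
  s0 = rec X. b.(a.X\{b,c} + b.(0 + X)) + ((c.X)\{b,c}\{a} + c.(c.X + (0 + 0))) ⊢ =b=> s1, =c=> s2
  s1 = a.(rec X. b.(a.X\{b,c} + b.(0 + X)) + ((c.X)\{b,c}\{a} + c.(c.X + (0 + 0))))\{b,c} + b.(0 + (rec X. b.(a.X\{b,c} + b.(0 + X)) + ((c.X)\{b,c}\{a} + c.(c.X + (0 + 0))))) ⊢ =a=> s3, =b=> s4
  s2 = c.(rec X. b.(a.X\{b,c} + b.(0 + X)) + ((c.X)\{b,c}\{a} + c.(c.X + (0 + 0)))) + (0 + 0) ⊢ =c=> s0
  s3 = (rec X. b.(a.X\{b,c} + b.(0 + X)) + ((c.X)\{b,c}\{a} + c.(c.X + (0 + 0))))\{b,c} ⊢ ∅
  s4 = 0 + (rec X. b.(a.X\{b,c} + b.(0 + X)) + ((c.X)\{b,c}\{a} + c.(c.X + (0 + 0)))) ⊢ =b=> s1, =c=> s2
Reachable graph of Q (5 states):
  t0 = rec X. b.(b.X\{b,c} + b.(0 + X)) + ((c.X)\{b,c}\{a} + c.(c.X + (0 + 0))) ⊢ =b=> t1, =c=> t2
  t1 = b.(rec X. b.(b.X\{b,c} + b.(0 + X)) + ((c.X)\{b,c}\{a} + c.(c.X + (0 + 0))))\{b,c} + b.(0 + (rec X. b.(b.X\{b,c} + b.(0 + X)) + ((c.X)\{b,c}\{a} + c.(c.X + (0 + 0))))) ⊢ =b=> t3, =b=> t4
  t2 = c.(rec X. b.(b.X\{b,c} + b.(0 + X)) + ((c.X)\{b,c}\{a} + c.(c.X + (0 + 0)))) + (0 + 0) ⊢ =c=> t0
  t3 = (rec X. b.(b.X\{b,c} + b.(0 + X)) + ((c.X)\{b,c}\{a} + c.(c.X + (0 + 0))))\{b,c} ⊢ ∅
  t4 = 0 + (rec X. b.(b.X\{b,c} + b.(0 + X)) + ((c.X)\{b,c}\{a} + c.(c.X + (0 + 0)))) ⊢ =b=> t1, =c=> t2
Executing ba from P (initial set {s0}):
  [1] b ⇒ {s1}
  [2] a ⇒ {s3}
  P completes σ.
Executing ba from Q (initial set {t0}):
  [1] b ⇒ {t1}
  [2] a ⇒ ∅  — Q cannot continue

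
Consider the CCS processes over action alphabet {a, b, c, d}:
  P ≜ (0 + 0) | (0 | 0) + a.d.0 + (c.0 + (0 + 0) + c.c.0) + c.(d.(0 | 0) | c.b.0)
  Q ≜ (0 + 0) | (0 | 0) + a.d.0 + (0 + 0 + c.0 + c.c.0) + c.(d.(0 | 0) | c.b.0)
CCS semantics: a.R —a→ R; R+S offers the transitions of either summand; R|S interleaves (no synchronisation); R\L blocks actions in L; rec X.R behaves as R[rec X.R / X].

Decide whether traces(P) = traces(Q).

traces(P) = traces(Q)

P's transition system — 10 states:
  m0 = (0 + 0) | (0 | 0) + a.d.0 + (c.0 + (0 + 0) + c.c.0) + c.(d.(0 | 0) | c.b.0) :: ··a··> m1, ··c··> m2, ··c··> m3, ··c··> m4
  m1 = d.0 :: ··d··> m2
  m2 = 0 :: (no moves)
  m3 = c.0 :: ··c··> m2
  m4 = d.(0 | 0) | c.b.0 :: ··c··> m5, ··d··> m6
  m5 = d.(0 | 0) | b.0 :: ··b··> m7, ··d··> m8
  m6 = 0 | 0 | c.b.0 :: ··c··> m8
  m7 = d.(0 | 0) | 0 :: ··d··> m9
  m8 = 0 | 0 | b.0 :: ··b··> m9
  m9 = 0 | 0 | 0 :: (no moves)
Q's transition system — 10 states:
  n0 = (0 + 0) | (0 | 0) + a.d.0 + (0 + 0 + c.0 + c.c.0) + c.(d.(0 | 0) | c.b.0) :: ··a··> n1, ··c··> n2, ··c··> n3, ··c··> n4
  n1 = d.0 :: ··d··> n2
  n2 = 0 :: (no moves)
  n3 = c.0 :: ··c··> n2
  n4 = d.(0 | 0) | c.b.0 :: ··c··> n5, ··d··> n6
  n5 = d.(0 | 0) | b.0 :: ··b··> n7, ··d··> n8
  n6 = 0 | 0 | c.b.0 :: ··c··> n8
  n7 = d.(0 | 0) | 0 :: ··d··> n9
  n8 = 0 | 0 | b.0 :: ··b··> n9
  n9 = 0 | 0 | 0 :: (no moves)
Partition-refinement fixed point:
  B0 = {m0, n0}
  B1 = {m3, n3}
  B2 = {m2, m9, n2, n9}
  B3 = {m4, n4}
  B4 = {m5, n5}
  B5 = {m1, m7, n1, n7}
  B6 = {m8, n8}
  B7 = {m6, n6}
m0 ∈ B0, n0 ∈ B0 → same block
Bisimilar ⇒ trace-equivalent.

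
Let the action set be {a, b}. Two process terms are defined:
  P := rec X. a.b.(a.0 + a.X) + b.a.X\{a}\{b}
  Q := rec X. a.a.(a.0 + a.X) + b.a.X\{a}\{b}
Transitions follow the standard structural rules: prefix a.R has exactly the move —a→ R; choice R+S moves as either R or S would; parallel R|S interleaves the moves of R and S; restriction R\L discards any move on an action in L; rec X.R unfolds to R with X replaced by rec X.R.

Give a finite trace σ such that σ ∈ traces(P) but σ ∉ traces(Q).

LTS(P): 6 reachable states
  m0 = rec X. a.b.(a.0 + a.X) + b.a.X\{a}\{b} | -a-> m1, -b-> m2
  m1 = b.(a.0 + a.(rec X. a.b.(a.0 + a.X) + b.a.X\{a}\{b})) | -b-> m3
  m2 = a.(rec X. a.b.(a.0 + a.X) + b.a.X\{a}\{b})\{a}\{b} | -a-> m4
  m3 = a.0 + a.(rec X. a.b.(a.0 + a.X) + b.a.X\{a}\{b}) | -a-> m0, -a-> m5
  m4 = (rec X. a.b.(a.0 + a.X) + b.a.X\{a}\{b})\{a}\{b} | ·
  m5 = 0 | ·
LTS(Q): 6 reachable states
  n0 = rec X. a.a.(a.0 + a.X) + b.a.X\{a}\{b} | -a-> n1, -b-> n2
  n1 = a.(a.0 + a.(rec X. a.a.(a.0 + a.X) + b.a.X\{a}\{b})) | -a-> n3
  n2 = a.(rec X. a.a.(a.0 + a.X) + b.a.X\{a}\{b})\{a}\{b} | -a-> n4
  n3 = a.0 + a.(rec X. a.a.(a.0 + a.X) + b.a.X\{a}\{b}) | -a-> n0, -a-> n5
  n4 = (rec X. a.a.(a.0 + a.X) + b.a.X\{a}\{b})\{a}\{b} | ·
  n5 = 0 | ·
Run σ = ⟨ab⟩ on P: start {m0}
  step 1 (a): {m1}
  step 2 (b): {m3}
  P completes σ.
Run σ = ⟨ab⟩ on Q: start {n0}
  step 1 (a): {n1}
  step 2 (b): no successor for Q

ab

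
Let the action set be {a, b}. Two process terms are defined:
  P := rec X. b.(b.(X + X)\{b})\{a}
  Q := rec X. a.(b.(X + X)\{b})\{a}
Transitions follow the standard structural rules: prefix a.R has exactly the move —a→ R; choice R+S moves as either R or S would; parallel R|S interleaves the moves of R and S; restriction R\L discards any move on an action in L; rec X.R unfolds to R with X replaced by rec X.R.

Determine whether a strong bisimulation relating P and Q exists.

P's transition system — 3 states:
  u0 = rec X. b.(b.(X + X)\{b})\{a} has moves --b--▸ u1
  u1 = (b.((rec X. b.(b.(X + X)\{b})\{a}) + (rec X. b.(b.(X + X)\{b})\{a}))\{b})\{a} has moves --b--▸ u2
  u2 = ((rec X. b.(b.(X + X)\{b})\{a}) + (rec X. b.(b.(X + X)\{b})\{a}))\{b}\{a} has moves stopped
Q's transition system — 3 states:
  v0 = rec X. a.(b.(X + X)\{b})\{a} has moves --a--▸ v1
  v1 = (b.((rec X. a.(b.(X + X)\{b})\{a}) + (rec X. a.(b.(X + X)\{b})\{a}))\{b})\{a} has moves --b--▸ v2
  v2 = ((rec X. a.(b.(X + X)\{b})\{a}) + (rec X. a.(b.(X + X)\{b})\{a}))\{b}\{a} has moves stopped
Coarsest stable partition (strong bisimilarity classes):
  B0 = {u0}
  B1 = {u1, v1}
  B2 = {u2, v2}
  B3 = {v0}
u0 ∈ B0, v0 ∈ B3 → different blocks

P ≁ Q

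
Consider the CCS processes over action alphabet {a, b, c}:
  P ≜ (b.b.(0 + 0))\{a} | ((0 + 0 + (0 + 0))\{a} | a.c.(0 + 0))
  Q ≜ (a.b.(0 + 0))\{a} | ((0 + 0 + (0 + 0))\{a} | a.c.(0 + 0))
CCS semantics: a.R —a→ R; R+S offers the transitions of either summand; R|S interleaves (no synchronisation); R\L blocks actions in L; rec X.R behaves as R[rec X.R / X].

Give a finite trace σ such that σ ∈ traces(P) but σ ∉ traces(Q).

b

LTS(P): 9 reachable states
  m0 = (b.b.(0 + 0))\{a} | ((0 + 0 + (0 + 0))\{a} | a.c.(0 + 0)) :: —a→ m1, —b→ m2
  m1 = (b.b.(0 + 0))\{a} | ((0 + 0 + (0 + 0))\{a} | c.(0 + 0)) :: —b→ m3, —c→ m4
  m2 = (b.(0 + 0))\{a} | ((0 + 0 + (0 + 0))\{a} | a.c.(0 + 0)) :: —a→ m3, —b→ m5
  m3 = (b.(0 + 0))\{a} | ((0 + 0 + (0 + 0))\{a} | c.(0 + 0)) :: —b→ m6, —c→ m7
  m4 = (b.b.(0 + 0))\{a} | ((0 + 0 + (0 + 0))\{a} | (0 + 0)) :: —b→ m7
  m5 = (0 + 0)\{a} | ((0 + 0 + (0 + 0))\{a} | a.c.(0 + 0)) :: —a→ m6
  m6 = (0 + 0)\{a} | ((0 + 0 + (0 + 0))\{a} | c.(0 + 0)) :: —c→ m8
  m7 = (b.(0 + 0))\{a} | ((0 + 0 + (0 + 0))\{a} | (0 + 0)) :: —b→ m8
  m8 = (0 + 0)\{a} | ((0 + 0 + (0 + 0))\{a} | (0 + 0)) :: ·
LTS(Q): 3 reachable states
  n0 = (a.b.(0 + 0))\{a} | ((0 + 0 + (0 + 0))\{a} | a.c.(0 + 0)) :: —a→ n1
  n1 = (a.b.(0 + 0))\{a} | ((0 + 0 + (0 + 0))\{a} | c.(0 + 0)) :: —c→ n2
  n2 = (a.b.(0 + 0))\{a} | ((0 + 0 + (0 + 0))\{a} | (0 + 0)) :: ·
Executing b from P (initial set {m0}):
  [1] b ⇒ {m2}
  — P admits the full trace.
Executing b from Q (initial set {n0}):
  [1] b ⇒ no successor for Q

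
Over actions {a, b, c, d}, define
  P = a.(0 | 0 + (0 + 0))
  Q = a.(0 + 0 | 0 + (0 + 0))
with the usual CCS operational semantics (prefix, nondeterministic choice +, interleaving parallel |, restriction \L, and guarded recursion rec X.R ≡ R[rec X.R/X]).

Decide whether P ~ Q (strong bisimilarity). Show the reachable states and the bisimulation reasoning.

LTS(P): 2 reachable states
  m0 = a.(0 | 0 + (0 + 0)) has moves =a=> m1
  m1 = 0 | 0 + (0 + 0) has moves (no moves)
LTS(Q): 2 reachable states
  n0 = a.(0 + 0 | 0 + (0 + 0)) has moves =a=> n1
  n1 = 0 + 0 | 0 + (0 + 0) has moves (no moves)
Coarsest stable partition (strong bisimilarity classes):
  B0 = {m0, n0}
  B1 = {m1, n1}
m0 ∈ B0, n0 ∈ B0 → same block

YES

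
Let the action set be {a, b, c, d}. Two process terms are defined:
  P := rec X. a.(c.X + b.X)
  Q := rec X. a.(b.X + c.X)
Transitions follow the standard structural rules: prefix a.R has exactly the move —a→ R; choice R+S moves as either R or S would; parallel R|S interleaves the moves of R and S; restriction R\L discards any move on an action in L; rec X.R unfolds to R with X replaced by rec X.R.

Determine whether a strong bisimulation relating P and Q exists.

bisimilar

P's transition system — 2 states:
  m0 = rec X. a.(c.X + b.X) :: ··a··> m1
  m1 = c.(rec X. a.(c.X + b.X)) + b.(rec X. a.(c.X + b.X)) :: ··b··> m0, ··c··> m0
Q's transition system — 2 states:
  n0 = rec X. a.(b.X + c.X) :: ··a··> n1
  n1 = b.(rec X. a.(b.X + c.X)) + c.(rec X. a.(b.X + c.X)) :: ··b··> n0, ··c··> n0
Coarsest stable partition (strong bisimilarity classes):
  B0 = {m0, n0}
  B1 = {m1, n1}
m0 ∈ B0, n0 ∈ B0 → same block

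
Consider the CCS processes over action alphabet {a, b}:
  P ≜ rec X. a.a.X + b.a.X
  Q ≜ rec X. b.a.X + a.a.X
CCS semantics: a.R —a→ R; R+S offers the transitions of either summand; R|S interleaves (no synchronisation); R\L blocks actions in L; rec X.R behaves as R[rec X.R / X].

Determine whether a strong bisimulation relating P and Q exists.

P's transition system — 2 states:
  u0 = rec X. a.a.X + b.a.X :: ··a··> u1, ··b··> u1
  u1 = a.(rec X. a.a.X + b.a.X) :: ··a··> u0
Q's transition system — 2 states:
  v0 = rec X. b.a.X + a.a.X :: ··a··> v1, ··b··> v1
  v1 = a.(rec X. b.a.X + a.a.X) :: ··a··> v0
Coarsest stable partition (strong bisimilarity classes):
  B0 = {u0, v0}
  B1 = {u1, v1}
u0 ∈ B0, v0 ∈ B0 → same block

P ~ Q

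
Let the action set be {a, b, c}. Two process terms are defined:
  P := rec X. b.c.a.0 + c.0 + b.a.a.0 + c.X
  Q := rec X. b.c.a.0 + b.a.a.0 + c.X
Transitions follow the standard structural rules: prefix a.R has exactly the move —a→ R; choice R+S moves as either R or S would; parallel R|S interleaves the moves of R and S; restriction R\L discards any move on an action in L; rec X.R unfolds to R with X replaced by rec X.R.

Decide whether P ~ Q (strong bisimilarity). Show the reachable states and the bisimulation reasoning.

P ≁ Q

P's transition system — 5 states:
  m0 = rec X. b.c.a.0 + c.0 + b.a.a.0 + c.X :: ··b··> m1, ··b··> m2, ··c··> m0, ··c··> m3
  m1 = a.a.0 :: ··a··> m4
  m2 = c.a.0 :: ··c··> m4
  m3 = 0 :: (no moves)
  m4 = a.0 :: ··a··> m3
Q's transition system — 5 states:
  n0 = rec X. b.c.a.0 + b.a.a.0 + c.X :: ··b··> n1, ··b··> n2, ··c··> n0
  n1 = a.a.0 :: ··a··> n3
  n2 = c.a.0 :: ··c··> n3
  n3 = a.0 :: ··a··> n4
  n4 = 0 :: (no moves)
Coarsest stable partition (strong bisimilarity classes):
  B0 = {m0}
  B1 = {m2, n2}
  B2 = {m4, n3}
  B3 = {m3, n4}
  B4 = {m1, n1}
  B5 = {n0}
m0 ∈ B0, n0 ∈ B5 → different blocks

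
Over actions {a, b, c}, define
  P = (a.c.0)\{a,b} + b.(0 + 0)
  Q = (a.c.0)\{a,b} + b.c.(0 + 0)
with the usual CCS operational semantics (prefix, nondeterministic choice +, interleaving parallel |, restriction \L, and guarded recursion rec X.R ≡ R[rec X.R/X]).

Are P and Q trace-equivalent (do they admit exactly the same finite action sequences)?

P's transition system — 2 states:
  s0 = (a.c.0)\{a,b} + b.(0 + 0) ⊢ ··b··> s1
  s1 = 0 + 0 ⊢ deadlocked
Q's transition system — 3 states:
  t0 = (a.c.0)\{a,b} + b.c.(0 + 0) ⊢ ··b··> t1
  t1 = c.(0 + 0) ⊢ ··c··> t2
  t2 = 0 + 0 ⊢ deadlocked
Trace ⟨bc⟩ through Q, begin at {t0}:
  step 1 (b): {t1}
  step 2 (c): {t2}
  ✓ Q
Trace ⟨bc⟩ through P, begin at {s0}:
  step 1 (b): {s1}
  step 2 (c): ∅ (P stuck)

trace-distinct — witness ⟨bc⟩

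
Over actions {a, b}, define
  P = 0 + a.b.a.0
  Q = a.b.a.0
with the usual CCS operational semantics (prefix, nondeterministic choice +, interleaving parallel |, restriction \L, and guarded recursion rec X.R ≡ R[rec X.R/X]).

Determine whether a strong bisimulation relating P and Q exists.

P's transition system — 4 states:
  s0 = 0 + a.b.a.0 | =a=> s1
  s1 = b.a.0 | =b=> s2
  s2 = a.0 | =a=> s3
  s3 = 0 | ·
Q's transition system — 4 states:
  t0 = a.b.a.0 | =a=> t1
  t1 = b.a.0 | =b=> t2
  t2 = a.0 | =a=> t3
  t3 = 0 | ·
Bisimilarity quotient blocks:
  B0 = {s0, t0}
  B1 = {s1, t1}
  B2 = {s2, t2}
  B3 = {s3, t3}
s0 ∈ B0, t0 ∈ B0 → same block

P ~ Q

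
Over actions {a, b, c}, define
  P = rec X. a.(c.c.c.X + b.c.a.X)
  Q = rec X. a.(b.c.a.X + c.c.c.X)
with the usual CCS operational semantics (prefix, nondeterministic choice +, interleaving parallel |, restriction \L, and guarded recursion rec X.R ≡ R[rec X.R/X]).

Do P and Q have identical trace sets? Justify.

P's transition system — 6 states:
  s0 = rec X. a.(c.c.c.X + b.c.a.X) | ··a··> s1
  s1 = c.c.c.(rec X. a.(c.c.c.X + b.c.a.X)) + b.c.a.(rec X. a.(c.c.c.X + b.c.a.X)) | ··b··> s2, ··c··> s3
  s2 = c.a.(rec X. a.(c.c.c.X + b.c.a.X)) | ··c··> s4
  s3 = c.c.(rec X. a.(c.c.c.X + b.c.a.X)) | ··c··> s5
  s4 = a.(rec X. a.(c.c.c.X + b.c.a.X)) | ··a··> s0
  s5 = c.(rec X. a.(c.c.c.X + b.c.a.X)) | ··c··> s0
Q's transition system — 6 states:
  t0 = rec X. a.(b.c.a.X + c.c.c.X) | ··a··> t1
  t1 = b.c.a.(rec X. a.(b.c.a.X + c.c.c.X)) + c.c.c.(rec X. a.(b.c.a.X + c.c.c.X)) | ··b··> t2, ··c··> t3
  t2 = c.a.(rec X. a.(b.c.a.X + c.c.c.X)) | ··c··> t4
  t3 = c.c.(rec X. a.(b.c.a.X + c.c.c.X)) | ··c··> t5
  t4 = a.(rec X. a.(b.c.a.X + c.c.c.X)) | ··a··> t0
  t5 = c.(rec X. a.(b.c.a.X + c.c.c.X)) | ··c··> t0
Partition-refinement fixed point:
  B0 = {s0, t0}
  B1 = {s1, t1}
  B2 = {s3, t3}
  B3 = {s5, t5}
  B4 = {s2, t2}
  B5 = {s4, t4}
s0 ∈ B0, t0 ∈ B0 → same block
Bisimilar ⇒ trace-equivalent.

trace-equivalent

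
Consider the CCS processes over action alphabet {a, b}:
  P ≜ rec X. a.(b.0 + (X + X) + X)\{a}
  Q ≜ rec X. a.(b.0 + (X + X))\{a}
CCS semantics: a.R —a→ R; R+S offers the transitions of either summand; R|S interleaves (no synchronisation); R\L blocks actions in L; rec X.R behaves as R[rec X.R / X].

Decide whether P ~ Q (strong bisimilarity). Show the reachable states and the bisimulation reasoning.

YES

Reachable graph of P (3 states):
  u0 = rec X. a.(b.0 + (X + X) + X)\{a} :: =a=> u1
  u1 = (b.0 + ((rec X. a.(b.0 + (X + X) + X)\{a}) + (rec X. a.(b.0 + (X + X) + X)\{a})) + (rec X. a.(b.0 + (X + X) + X)\{a}))\{a} :: =b=> u2
  u2 = 0\{a} :: ∅
Reachable graph of Q (3 states):
  v0 = rec X. a.(b.0 + (X + X))\{a} :: =a=> v1
  v1 = (b.0 + ((rec X. a.(b.0 + (X + X))\{a}) + (rec X. a.(b.0 + (X + X))\{a})))\{a} :: =b=> v2
  v2 = 0\{a} :: ∅
Bisimilarity quotient blocks:
  B0 = {u0, v0}
  B1 = {u1, v1}
  B2 = {u2, v2}
u0 ∈ B0, v0 ∈ B0 → same block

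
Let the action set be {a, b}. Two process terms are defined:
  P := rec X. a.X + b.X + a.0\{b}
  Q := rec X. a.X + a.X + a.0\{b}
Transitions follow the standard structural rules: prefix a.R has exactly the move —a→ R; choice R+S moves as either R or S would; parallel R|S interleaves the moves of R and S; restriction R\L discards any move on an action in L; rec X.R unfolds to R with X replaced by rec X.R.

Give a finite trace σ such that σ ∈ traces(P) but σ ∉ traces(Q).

b

P's transition system — 2 states:
  p0 = rec X. a.X + b.X + a.0\{b} | —a→ p0, —a→ p1, —b→ p0
  p1 = 0\{b} | (no moves)
Q's transition system — 2 states:
  q0 = rec X. a.X + a.X + a.0\{b} | —a→ q0, —a→ q1
  q1 = 0\{b} | (no moves)
Executing b from P (initial set {p0}):
  after b @ step 1: {p0}
  — P admits the full trace.
Executing b from Q (initial set {q0}):
  after b @ step 1: ∅ (Q stuck)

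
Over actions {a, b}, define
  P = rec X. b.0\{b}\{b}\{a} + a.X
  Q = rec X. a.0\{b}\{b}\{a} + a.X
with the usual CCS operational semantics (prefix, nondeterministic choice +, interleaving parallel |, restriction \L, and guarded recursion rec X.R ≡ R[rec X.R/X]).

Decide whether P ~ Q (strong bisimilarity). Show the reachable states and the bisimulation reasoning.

NO

P's transition system — 2 states:
  m0 = rec X. b.0\{b}\{b}\{a} + a.X :: -a-> m0, -b-> m1
  m1 = 0\{b}\{b}\{a} :: deadlocked
Q's transition system — 2 states:
  n0 = rec X. a.0\{b}\{b}\{a} + a.X :: -a-> n0, -a-> n1
  n1 = 0\{b}\{b}\{a} :: deadlocked
Bisimilarity quotient blocks:
  B0 = {m0}
  B1 = {m1, n1}
  B2 = {n0}
m0 ∈ B0, n0 ∈ B2 → different blocks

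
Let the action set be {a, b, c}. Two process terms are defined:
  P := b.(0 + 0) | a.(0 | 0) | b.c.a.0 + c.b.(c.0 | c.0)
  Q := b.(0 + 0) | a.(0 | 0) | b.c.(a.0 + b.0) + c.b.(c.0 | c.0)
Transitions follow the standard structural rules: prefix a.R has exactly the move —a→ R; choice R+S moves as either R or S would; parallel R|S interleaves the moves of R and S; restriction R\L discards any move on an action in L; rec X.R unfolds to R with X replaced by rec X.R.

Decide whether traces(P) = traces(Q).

traces(P) ≠ traces(Q) — witness ⟨bbcb⟩

LTS(P): 21 reachable states
  m0 = b.(0 + 0) | a.(0 | 0) | b.c.a.0 + c.b.(c.0 | c.0) | =a=> m1, =b=> m2, =b=> m3, =c=> m4
  m1 = b.(0 + 0) | (0 | 0) | b.c.a.0 | =b=> m5, =b=> m6
  m2 = (0 + 0) | a.(0 | 0) | b.c.a.0 | =a=> m5, =b=> m7
  m3 = b.(0 + 0) | a.(0 | 0) | c.a.0 | =a=> m6, =b=> m7, =c=> m8
  m4 = b.(c.0 | c.0) | =b=> m9
  m5 = (0 + 0) | (0 | 0) | b.c.a.0 | =b=> m10
  m6 = b.(0 + 0) | (0 | 0) | c.a.0 | =b=> m10, =c=> m11
  m7 = (0 + 0) | a.(0 | 0) | c.a.0 | =a=> m10, =c=> m12
  m8 = b.(0 + 0) | a.(0 | 0) | a.0 | =a=> m11, =a=> m13, =b=> m12
  m9 = c.0 | c.0 | =c=> m14, =c=> m15
  m10 = (0 + 0) | (0 | 0) | c.a.0 | =c=> m16
  m11 = b.(0 + 0) | (0 | 0) | a.0 | =a=> m17, =b=> m16
  m12 = (0 + 0) | a.(0 | 0) | a.0 | =a=> m16, =a=> m18
  m13 = b.(0 + 0) | a.(0 | 0) | 0 | =a=> m17, =b=> m18
  m14 = 0 | c.0 | =c=> m19
  m15 = c.0 | 0 | =c=> m19
  m16 = (0 + 0) | (0 | 0) | a.0 | =a=> m20
  m17 = b.(0 + 0) | (0 | 0) | 0 | =b=> m20
  m18 = (0 + 0) | a.(0 | 0) | 0 | =a=> m20
  m19 = 0 | 0 | stopped
  m20 = (0 + 0) | (0 | 0) | 0 | stopped
LTS(Q): 21 reachable states
  n0 = b.(0 + 0) | a.(0 | 0) | b.c.(a.0 + b.0) + c.b.(c.0 | c.0) | =a=> n1, =b=> n2, =b=> n3, =c=> n4
  n1 = b.(0 + 0) | (0 | 0) | b.c.(a.0 + b.0) | =b=> n5, =b=> n6
  n2 = (0 + 0) | a.(0 | 0) | b.c.(a.0 + b.0) | =a=> n5, =b=> n7
  n3 = b.(0 + 0) | a.(0 | 0) | c.(a.0 + b.0) | =a=> n6, =b=> n7, =c=> n8
  n4 = b.(c.0 | c.0) | =b=> n9
  n5 = (0 + 0) | (0 | 0) | b.c.(a.0 + b.0) | =b=> n10
  n6 = b.(0 + 0) | (0 | 0) | c.(a.0 + b.0) | =b=> n10, =c=> n11
  n7 = (0 + 0) | a.(0 | 0) | c.(a.0 + b.0) | =a=> n10, =c=> n12
  n8 = b.(0 + 0) | a.(0 | 0) | (a.0 + b.0) | =a=> n11, =a=> n13, =b=> n12, =b=> n13
  n9 = c.0 | c.0 | =c=> n14, =c=> n15
  n10 = (0 + 0) | (0 | 0) | c.(a.0 + b.0) | =c=> n16
  n11 = b.(0 + 0) | (0 | 0) | (a.0 + b.0) | =a=> n17, =b=> n16, =b=> n17
  n12 = (0 + 0) | a.(0 | 0) | (a.0 + b.0) | =a=> n16, =a=> n18, =b=> n18
  n13 = b.(0 + 0) | a.(0 | 0) | 0 | =a=> n17, =b=> n18
  n14 = 0 | c.0 | =c=> n19
  n15 = c.0 | 0 | =c=> n19
  n16 = (0 + 0) | (0 | 0) | (a.0 + b.0) | =a=> n20, =b=> n20
  n17 = b.(0 + 0) | (0 | 0) | 0 | =b=> n20
  n18 = (0 + 0) | a.(0 | 0) | 0 | =a=> n20
  n19 = 0 | 0 | stopped
  n20 = (0 + 0) | (0 | 0) | 0 | stopped
Executing bbcb from Q (initial set {n0}):
  [1] b ⇒ {n2, n3}
  [2] b ⇒ {n7}
  [3] c ⇒ {n12}
  [4] b ⇒ {n18}
  Q completes σ.
Executing bbcb from P (initial set {m0}):
  [1] b ⇒ {m2, m3}
  [2] b ⇒ {m7}
  [3] c ⇒ {m12}
  [4] b ⇒ no successor for P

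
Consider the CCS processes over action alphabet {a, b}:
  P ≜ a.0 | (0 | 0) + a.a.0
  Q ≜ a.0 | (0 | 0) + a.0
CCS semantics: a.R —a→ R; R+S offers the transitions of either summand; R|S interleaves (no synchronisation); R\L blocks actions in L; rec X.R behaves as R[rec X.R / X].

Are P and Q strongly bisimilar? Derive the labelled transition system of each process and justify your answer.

P's transition system — 4 states:
  p0 = a.0 | (0 | 0) + a.a.0 → =a=> p1, =a=> p2
  p1 = 0 | (0 | 0) → deadlocked
  p2 = a.0 → =a=> p3
  p3 = 0 → deadlocked
Q's transition system — 3 states:
  q0 = a.0 | (0 | 0) + a.0 → =a=> q1, =a=> q2
  q1 = 0 → deadlocked
  q2 = 0 | (0 | 0) → deadlocked
Partition-refinement fixed point:
  B0 = {p0}
  B1 = {p1, p3, q1, q2}
  B2 = {p2, q0}
p0 ∈ B0, q0 ∈ B2 → different blocks

not bisimilar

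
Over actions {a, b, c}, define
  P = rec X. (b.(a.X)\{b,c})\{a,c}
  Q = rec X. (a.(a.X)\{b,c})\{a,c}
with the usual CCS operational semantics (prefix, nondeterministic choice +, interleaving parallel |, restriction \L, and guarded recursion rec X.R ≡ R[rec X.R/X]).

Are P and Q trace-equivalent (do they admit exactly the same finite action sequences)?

traces(P) ≠ traces(Q) — witness ⟨b⟩

Reachable graph of P (2 states):
  m0 = rec X. (b.(a.X)\{b,c})\{a,c} :: --b--▸ m1
  m1 = (a.(rec X. (b.(a.X)\{b,c})\{a,c}))\{b,c}\{a,c} :: ∅
Reachable graph of Q (1 states):
  n0 = rec X. (a.(a.X)\{b,c})\{a,c} :: ∅
Trace ⟨b⟩ through P, begin at {m0}:
  step 1 (b): {m1}
  P completes σ.
Trace ⟨b⟩ through Q, begin at {n0}:
  step 1 (b): no successor for Q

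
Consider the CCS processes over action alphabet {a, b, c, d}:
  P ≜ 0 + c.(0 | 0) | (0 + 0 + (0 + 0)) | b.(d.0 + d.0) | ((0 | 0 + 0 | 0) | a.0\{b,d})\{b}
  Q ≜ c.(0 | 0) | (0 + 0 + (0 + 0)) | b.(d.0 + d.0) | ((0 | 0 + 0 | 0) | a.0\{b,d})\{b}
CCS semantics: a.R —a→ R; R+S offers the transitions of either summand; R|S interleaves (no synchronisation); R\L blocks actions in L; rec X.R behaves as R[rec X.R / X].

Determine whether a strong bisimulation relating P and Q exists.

YES

Reachable graph of P (12 states):
  p0 = 0 + c.(0 | 0) | (0 + 0 + (0 + 0)) | b.(d.0 + d.0) | ((0 | 0 + 0 | 0) | a.0\{b,d})\{b} → -a-> p1, -b-> p2, -c-> p3
  p1 = c.(0 | 0) | (0 + 0 + (0 + 0)) | b.(d.0 + d.0) | ((0 | 0 + 0 | 0) | 0\{b,d})\{b} → -b-> p4, -c-> p5
  p2 = c.(0 | 0) | (0 + 0 + (0 + 0)) | (d.0 + d.0) | ((0 | 0 + 0 | 0) | a.0\{b,d})\{b} → -a-> p4, -c-> p6, -d-> p7
  p3 = 0 | 0 | (0 + 0 + (0 + 0)) | b.(d.0 + d.0) | ((0 | 0 + 0 | 0) | a.0\{b,d})\{b} → -a-> p5, -b-> p6
  p4 = c.(0 | 0) | (0 + 0 + (0 + 0)) | (d.0 + d.0) | ((0 | 0 + 0 | 0) | 0\{b,d})\{b} → -c-> p8, -d-> p9
  p5 = 0 | 0 | (0 + 0 + (0 + 0)) | b.(d.0 + d.0) | ((0 | 0 + 0 | 0) | 0\{b,d})\{b} → -b-> p8
  p6 = 0 | 0 | (0 + 0 + (0 + 0)) | (d.0 + d.0) | ((0 | 0 + 0 | 0) | a.0\{b,d})\{b} → -a-> p8, -d-> p10
  p7 = c.(0 | 0) | (0 + 0 + (0 + 0)) | 0 | ((0 | 0 + 0 | 0) | a.0\{b,d})\{b} → -a-> p9, -c-> p10
  p8 = 0 | 0 | (0 + 0 + (0 + 0)) | (d.0 + d.0) | ((0 | 0 + 0 | 0) | 0\{b,d})\{b} → -d-> p11
  p9 = c.(0 | 0) | (0 + 0 + (0 + 0)) | 0 | ((0 | 0 + 0 | 0) | 0\{b,d})\{b} → -c-> p11
  p10 = 0 | 0 | (0 + 0 + (0 + 0)) | 0 | ((0 | 0 + 0 | 0) | a.0\{b,d})\{b} → -a-> p11
  p11 = 0 | 0 | (0 + 0 + (0 + 0)) | 0 | ((0 | 0 + 0 | 0) | 0\{b,d})\{b} → stopped
Reachable graph of Q (12 states):
  q0 = c.(0 | 0) | (0 + 0 + (0 + 0)) | b.(d.0 + d.0) | ((0 | 0 + 0 | 0) | a.0\{b,d})\{b} → -a-> q1, -b-> q2, -c-> q3
  q1 = c.(0 | 0) | (0 + 0 + (0 + 0)) | b.(d.0 + d.0) | ((0 | 0 + 0 | 0) | 0\{b,d})\{b} → -b-> q4, -c-> q5
  q2 = c.(0 | 0) | (0 + 0 + (0 + 0)) | (d.0 + d.0) | ((0 | 0 + 0 | 0) | a.0\{b,d})\{b} → -a-> q4, -c-> q6, -d-> q7
  q3 = 0 | 0 | (0 + 0 + (0 + 0)) | b.(d.0 + d.0) | ((0 | 0 + 0 | 0) | a.0\{b,d})\{b} → -a-> q5, -b-> q6
  q4 = c.(0 | 0) | (0 + 0 + (0 + 0)) | (d.0 + d.0) | ((0 | 0 + 0 | 0) | 0\{b,d})\{b} → -c-> q8, -d-> q9
  q5 = 0 | 0 | (0 + 0 + (0 + 0)) | b.(d.0 + d.0) | ((0 | 0 + 0 | 0) | 0\{b,d})\{b} → -b-> q8
  q6 = 0 | 0 | (0 + 0 + (0 + 0)) | (d.0 + d.0) | ((0 | 0 + 0 | 0) | a.0\{b,d})\{b} → -a-> q8, -d-> q10
  q7 = c.(0 | 0) | (0 + 0 + (0 + 0)) | 0 | ((0 | 0 + 0 | 0) | a.0\{b,d})\{b} → -a-> q9, -c-> q10
  q8 = 0 | 0 | (0 + 0 + (0 + 0)) | (d.0 + d.0) | ((0 | 0 + 0 | 0) | 0\{b,d})\{b} → -d-> q11
  q9 = c.(0 | 0) | (0 + 0 + (0 + 0)) | 0 | ((0 | 0 + 0 | 0) | 0\{b,d})\{b} → -c-> q11
  q10 = 0 | 0 | (0 + 0 + (0 + 0)) | 0 | ((0 | 0 + 0 | 0) | a.0\{b,d})\{b} → -a-> q11
  q11 = 0 | 0 | (0 + 0 + (0 + 0)) | 0 | ((0 | 0 + 0 | 0) | 0\{b,d})\{b} → stopped
Partition-refinement fixed point:
  B0 = {p0, q0}
  B1 = {p2, q2}
  B2 = {p6, q6}
  B3 = {p8, q8}
  B4 = {p11, q11}
  B5 = {p10, q10}
  B6 = {p4, q4}
  B7 = {p9, q9}
  B8 = {p7, q7}
  B9 = {p1, q1}
  B10 = {p5, q5}
  B11 = {p3, q3}
p0 ∈ B0, q0 ∈ B0 → same block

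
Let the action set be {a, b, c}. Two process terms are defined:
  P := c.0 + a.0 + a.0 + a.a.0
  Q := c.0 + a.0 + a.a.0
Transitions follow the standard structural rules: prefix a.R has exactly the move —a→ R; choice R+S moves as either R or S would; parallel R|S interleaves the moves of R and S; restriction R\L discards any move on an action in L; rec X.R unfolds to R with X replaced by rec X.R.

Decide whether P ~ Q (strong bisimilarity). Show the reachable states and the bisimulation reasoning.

P ~ Q

LTS(P): 3 reachable states
  p0 = c.0 + a.0 + a.0 + a.a.0 :: —a→ p1, —a→ p2, —c→ p1
  p1 = 0 :: stopped
  p2 = a.0 :: —a→ p1
LTS(Q): 3 reachable states
  q0 = c.0 + a.0 + a.a.0 :: —a→ q1, —a→ q2, —c→ q1
  q1 = 0 :: stopped
  q2 = a.0 :: —a→ q1
Bisimilarity quotient blocks:
  B0 = {p0, q0}
  B1 = {p1, q1}
  B2 = {p2, q2}
p0 ∈ B0, q0 ∈ B0 → same block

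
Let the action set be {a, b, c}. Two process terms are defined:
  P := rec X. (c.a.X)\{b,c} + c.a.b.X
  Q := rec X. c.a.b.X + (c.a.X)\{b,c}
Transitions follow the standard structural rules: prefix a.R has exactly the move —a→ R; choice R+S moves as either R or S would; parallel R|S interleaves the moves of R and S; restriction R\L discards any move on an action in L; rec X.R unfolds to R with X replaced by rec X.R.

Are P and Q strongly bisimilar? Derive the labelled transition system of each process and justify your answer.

bisimilar

LTS(P): 3 reachable states
  m0 = rec X. (c.a.X)\{b,c} + c.a.b.X → ··c··> m1
  m1 = a.b.(rec X. (c.a.X)\{b,c} + c.a.b.X) → ··a··> m2
  m2 = b.(rec X. (c.a.X)\{b,c} + c.a.b.X) → ··b··> m0
LTS(Q): 3 reachable states
  n0 = rec X. c.a.b.X + (c.a.X)\{b,c} → ··c··> n1
  n1 = a.b.(rec X. c.a.b.X + (c.a.X)\{b,c}) → ··a··> n2
  n2 = b.(rec X. c.a.b.X + (c.a.X)\{b,c}) → ··b··> n0
Partition-refinement fixed point:
  B0 = {m0, n0}
  B1 = {m1, n1}
  B2 = {m2, n2}
m0 ∈ B0, n0 ∈ B0 → same block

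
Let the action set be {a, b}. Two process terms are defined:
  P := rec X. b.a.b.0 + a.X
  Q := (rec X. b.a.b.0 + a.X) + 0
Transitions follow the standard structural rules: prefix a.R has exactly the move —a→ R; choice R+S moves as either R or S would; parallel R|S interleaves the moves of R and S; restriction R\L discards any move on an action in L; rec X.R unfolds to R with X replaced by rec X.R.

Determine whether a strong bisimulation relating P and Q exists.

bisimilar

P's transition system — 4 states:
  s0 = rec X. b.a.b.0 + a.X has moves --a--▸ s0, --b--▸ s1
  s1 = a.b.0 has moves --a--▸ s2
  s2 = b.0 has moves --b--▸ s3
  s3 = 0 has moves (no moves)
Q's transition system — 5 states:
  t0 = (rec X. b.a.b.0 + a.X) + 0 has moves --a--▸ t1, --b--▸ t2
  t1 = rec X. b.a.b.0 + a.X has moves --a--▸ t1, --b--▸ t2
  t2 = a.b.0 has moves --a--▸ t3
  t3 = b.0 has moves --b--▸ t4
  t4 = 0 has moves (no moves)
Coarsest stable partition (strong bisimilarity classes):
  B0 = {s0, t0, t1}
  B1 = {s1, t2}
  B2 = {s2, t3}
  B3 = {s3, t4}
s0 ∈ B0, t0 ∈ B0 → same block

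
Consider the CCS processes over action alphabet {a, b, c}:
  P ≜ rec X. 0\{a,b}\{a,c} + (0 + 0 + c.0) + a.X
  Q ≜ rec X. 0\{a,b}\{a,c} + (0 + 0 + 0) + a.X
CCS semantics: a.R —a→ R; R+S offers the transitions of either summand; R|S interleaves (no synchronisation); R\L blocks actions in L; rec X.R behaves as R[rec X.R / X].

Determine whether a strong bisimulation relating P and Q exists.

not bisimilar

P's transition system — 2 states:
  p0 = rec X. 0\{a,b}\{a,c} + (0 + 0 + c.0) + a.X | ··a··> p0, ··c··> p1
  p1 = 0 | ∅
Q's transition system — 1 states:
  q0 = rec X. 0\{a,b}\{a,c} + (0 + 0 + 0) + a.X | ··a··> q0
Bisimilarity quotient blocks:
  B0 = {p0}
  B1 = {p1}
  B2 = {q0}
p0 ∈ B0, q0 ∈ B2 → different blocks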